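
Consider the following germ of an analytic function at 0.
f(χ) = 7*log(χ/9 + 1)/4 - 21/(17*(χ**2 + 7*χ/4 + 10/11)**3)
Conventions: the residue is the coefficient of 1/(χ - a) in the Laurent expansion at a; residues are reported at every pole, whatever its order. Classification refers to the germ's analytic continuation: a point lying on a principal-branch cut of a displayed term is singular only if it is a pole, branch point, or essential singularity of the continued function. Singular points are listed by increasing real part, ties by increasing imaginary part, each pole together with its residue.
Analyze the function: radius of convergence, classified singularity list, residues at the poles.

Denominator factor (χ**2 + 7*χ/4 + 10/11)^3: discriminant -101/176, complex-conjugate roots (-7/8) + ((1/88)*sqrt(1111))*i and (-7/8) - ((1/88)*sqrt(1111))*i; poles of order 3, moduli (1/11)*sqrt(110) and (1/11)*sqrt(110).
Branch term (7/4)*log(1 - χ/(-9)): its argument vanishes at χ = -9, a logarithmic branch point, modulus 9.
The radius of convergence is the smallest modulus among the singular points: (1/11)*sqrt(110).
The branch term is analytic at (-7/8) - ((1/88)*sqrt(1111))*i and contributes nothing to the residue; only the rational part matters.
The factor χ**2 + 7*χ/4 + 10/11 splits as (χ - a)(χ - a') with a = (-7/8) - ((1/88)*sqrt(1111))*i, a' = (-7/8) + ((1/88)*sqrt(1111))*i. At the order-3 pole a set g(χ) = (χ - a)^3*(rational part) = [-21/17] / (χ - a')^3.
Order-3 pole: residue = g''(a)/2; g''((-7/8) - ((1/88)*sqrt(1111))*i) = -((31223808/17515117)*sqrt(1111))*i, so the residue is -((15611904/17515117)*sqrt(1111))*i.
The branch term is analytic at (-7/8) + ((1/88)*sqrt(1111))*i and contributes nothing to the residue; only the rational part matters.
The factor χ**2 + 7*χ/4 + 10/11 splits as (χ - a)(χ - a') with a = (-7/8) + ((1/88)*sqrt(1111))*i, a' = (-7/8) - ((1/88)*sqrt(1111))*i. At the order-3 pole a set g(χ) = (χ - a)^3*(rational part) = [-21/17] / (χ - a')^3.
Order-3 pole: residue = g''(a)/2; g''((-7/8) + ((1/88)*sqrt(1111))*i) = ((31223808/17515117)*sqrt(1111))*i, so the residue is ((15611904/17515117)*sqrt(1111))*i.
List the singular points by increasing real part (a conjugate pair: the negative imaginary part first).

Radius of convergence at 0: (1/11)*sqrt(110).
At -9: a logarithmic branch point.
At (-7/8) - ((1/88)*sqrt(1111))*i: a pole of order 3; residue -((15611904/17515117)*sqrt(1111))*i.
At (-7/8) + ((1/88)*sqrt(1111))*i: a pole of order 3; residue ((15611904/17515117)*sqrt(1111))*i.


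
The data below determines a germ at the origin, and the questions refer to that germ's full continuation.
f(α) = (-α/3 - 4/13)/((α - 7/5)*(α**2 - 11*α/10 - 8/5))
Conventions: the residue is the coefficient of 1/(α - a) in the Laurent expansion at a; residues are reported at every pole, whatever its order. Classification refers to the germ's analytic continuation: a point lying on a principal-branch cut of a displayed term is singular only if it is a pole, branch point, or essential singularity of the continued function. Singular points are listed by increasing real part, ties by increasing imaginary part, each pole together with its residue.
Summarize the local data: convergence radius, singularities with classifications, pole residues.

Denominator factor (α**2 - 11*α/10 - 8/5): discriminant 761/100, real irrational roots 11/20 + (1/20)*sqrt(761) and 11/20 - (1/20)*sqrt(761); poles of order 1, moduli 11/20 + (1/20)*sqrt(761) and -11/20 + (1/20)*sqrt(761).
Denominator factor (α - 7/5): pole of order 1 at 7/5, modulus 7/5.
The radius of convergence is the smallest modulus among the singular points: -11/20 + (1/20)*sqrt(761).
The factor α**2 - 11*α/10 - 8/5 splits as (α - a)(α - a') with a = 11/20 - (1/20)*sqrt(761), a' = 11/20 + (1/20)*sqrt(761). At the order-1 pole a set g(α) = (α - a)*f(α) = [(-α/3 - 4/13)/(α - 7/5)] / (α - a').
Simple pole: residue = g(a) at a = 11/20 - (1/20)*sqrt(761), which is -755/2301 + (6835/583687)*sqrt(761).
At the order-1 pole 7/5 set g(α) = (α - (7/5))*f(α) = (-α/3 - 4/13)/(α**2 - 11*α/10 - 8/5).
Simple pole: residue = g(a) at a = 7/5, which is 1510/2301.
The factor α**2 - 11*α/10 - 8/5 splits as (α - a)(α - a') with a = 11/20 + (1/20)*sqrt(761), a' = 11/20 - (1/20)*sqrt(761). At the order-1 pole a set g(α) = (α - a)*f(α) = [(-α/3 - 4/13)/(α - 7/5)] / (α - a').
Simple pole: residue = g(a) at a = 11/20 + (1/20)*sqrt(761), which is -755/2301 - (6835/583687)*sqrt(761).
List the singular points by increasing real part (a conjugate pair: the negative imaginary part first).

Radius of convergence at 0: -11/20 + (1/20)*sqrt(761).
At 11/20 - (1/20)*sqrt(761): a pole of order 1; residue -755/2301 + (6835/583687)*sqrt(761).
At 7/5: a pole of order 1; residue 1510/2301.
At 11/20 + (1/20)*sqrt(761): a pole of order 1; residue -755/2301 - (6835/583687)*sqrt(761).


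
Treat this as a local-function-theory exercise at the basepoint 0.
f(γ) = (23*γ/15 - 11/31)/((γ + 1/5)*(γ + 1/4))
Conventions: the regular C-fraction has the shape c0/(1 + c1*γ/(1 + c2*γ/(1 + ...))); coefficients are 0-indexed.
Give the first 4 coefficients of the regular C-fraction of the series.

The regular C-fraction coefficients are [-220/31, 2198/165, -1055837/181335, 1650/1099].

Taylor coefficients (expand at 0): a_0 = -220/31, a_1 = 8792/93, a_2 = -21976/31, a_3 = 417512/93.
c0 = a_0 = -220/31. Peel one level at a time: if S = 1 + c*γ/S' with S'(0) = 1, then c is the γ-coefficient of S and S' = c*γ/(S - 1).
S_1 = c0/f = 1 + (2198/165)*γ + (2111674/27225)*γ^2 + ...; c1 = 2198/165.
S_2 = c1*γ/(S_1 - 1) = 1 + (-1055837/181335)*γ + (10558370/1207801)*γ^2 + ...; c2 = -1055837/181335.
S_3 = c2*γ/(S_2 - 1) = 1 + (1650/1099)*γ + ...; c3 = 1650/1099.


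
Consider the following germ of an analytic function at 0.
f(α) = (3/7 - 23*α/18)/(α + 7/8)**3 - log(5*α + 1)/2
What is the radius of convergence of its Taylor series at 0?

The radius of convergence is 1/5.

Denominator factor (α + 7/8)^3: pole of order 3 at -7/8, modulus 7/8.
Branch term (-1/2)*log(1 - α/(-1/5)): its argument vanishes at α = -1/5, a logarithmic branch point, modulus 1/5.
The radius of convergence is the smallest modulus among the singular points: 1/5.


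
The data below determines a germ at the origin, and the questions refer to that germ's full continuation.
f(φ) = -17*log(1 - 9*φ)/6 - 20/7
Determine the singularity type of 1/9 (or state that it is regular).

The term (-17/6)*log(1 - φ/(1/9)) has argument 1 - 1/9/(1/9) = 0 at 1/9: a logarithmic (infinitely-sheeted) branch point; the remaining terms are analytic or single-valued there.

The point is a logarithmic branch point.


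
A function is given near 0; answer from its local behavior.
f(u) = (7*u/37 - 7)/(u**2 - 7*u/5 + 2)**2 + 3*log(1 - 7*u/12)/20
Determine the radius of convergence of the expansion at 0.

The radius of convergence is sqrt(2).

Denominator factor (u**2 - 7*u/5 + 2)^2: discriminant -151/25, complex-conjugate roots (7/10) + ((1/10)*sqrt(151))*i and (7/10) - ((1/10)*sqrt(151))*i; poles of order 2, moduli sqrt(2) and sqrt(2).
Branch term (3/20)*log(1 - u/(12/7)): its argument vanishes at u = 12/7, a logarithmic branch point, modulus 12/7.
The radius of convergence is the smallest modulus among the singular points: sqrt(2).


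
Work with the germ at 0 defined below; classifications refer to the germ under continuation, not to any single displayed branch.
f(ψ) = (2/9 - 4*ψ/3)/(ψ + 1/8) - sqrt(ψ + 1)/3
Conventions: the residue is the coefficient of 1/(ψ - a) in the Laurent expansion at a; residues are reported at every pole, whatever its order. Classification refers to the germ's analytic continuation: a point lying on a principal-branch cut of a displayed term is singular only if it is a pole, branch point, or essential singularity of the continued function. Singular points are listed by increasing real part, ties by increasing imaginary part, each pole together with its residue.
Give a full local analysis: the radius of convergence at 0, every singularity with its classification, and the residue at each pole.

Radius of convergence at 0: 1/8.
At -1: an algebraic (square-root) branch point.
At -1/8: a pole of order 1; residue 7/18.

Denominator factor (ψ + 1/8): pole of order 1 at -1/8, modulus 1/8.
Branch term (-1/3)*sqrt(1 - ψ/(-1)): its argument vanishes at ψ = -1, a square-root branch point, modulus 1.
The radius of convergence is the smallest modulus among the singular points: 1/8.
The branch term is analytic at -1/8 and contributes nothing to the residue; only the rational part matters.
At the order-1 pole -1/8 set g(ψ) = (ψ - (-1/8))*(rational part) = 2/9 - 4*ψ/3.
Simple pole: residue = g(a) at a = -1/8, which is 7/18.
List the singular points by increasing real part (a conjugate pair: the negative imaginary part first).


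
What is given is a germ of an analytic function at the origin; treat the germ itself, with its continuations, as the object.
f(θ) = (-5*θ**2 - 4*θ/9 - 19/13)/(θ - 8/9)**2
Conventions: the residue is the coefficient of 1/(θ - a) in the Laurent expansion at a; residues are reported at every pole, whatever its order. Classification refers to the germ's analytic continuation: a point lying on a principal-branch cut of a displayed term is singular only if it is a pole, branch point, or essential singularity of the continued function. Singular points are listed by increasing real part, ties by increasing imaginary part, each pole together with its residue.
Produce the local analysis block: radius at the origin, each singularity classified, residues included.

Radius of convergence at 0: 8/9.
At 8/9: a pole of order 2; residue -28/3.

Denominator factor (θ - 8/9)^2: pole of order 2 at 8/9, modulus 8/9.
The radius of convergence is the smallest modulus among the singular points: 8/9.
At the order-2 pole 8/9 set g(θ) = (θ - (8/9))^2*f(θ) = -5*θ**2 - 4*θ/9 - 19/13.
Order-2 pole: residue = g'(a); g'(8/9) = -28/3, so the residue is -28/3.


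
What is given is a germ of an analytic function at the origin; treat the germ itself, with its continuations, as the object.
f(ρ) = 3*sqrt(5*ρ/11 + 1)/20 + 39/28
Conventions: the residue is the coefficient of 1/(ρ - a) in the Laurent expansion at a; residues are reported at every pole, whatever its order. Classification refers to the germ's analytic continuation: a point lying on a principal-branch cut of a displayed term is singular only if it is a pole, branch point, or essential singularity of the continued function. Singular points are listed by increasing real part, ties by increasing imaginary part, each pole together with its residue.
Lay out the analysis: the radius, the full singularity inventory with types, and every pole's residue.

Radius of convergence at 0: 11/5.
At -11/5: an algebraic (square-root) branch point.

Branch term (3/20)*sqrt(1 - ρ/(-11/5)): its argument vanishes at ρ = -11/5, a square-root branch point, modulus 11/5.
The radius of convergence is the smallest modulus among the singular points: 11/5.


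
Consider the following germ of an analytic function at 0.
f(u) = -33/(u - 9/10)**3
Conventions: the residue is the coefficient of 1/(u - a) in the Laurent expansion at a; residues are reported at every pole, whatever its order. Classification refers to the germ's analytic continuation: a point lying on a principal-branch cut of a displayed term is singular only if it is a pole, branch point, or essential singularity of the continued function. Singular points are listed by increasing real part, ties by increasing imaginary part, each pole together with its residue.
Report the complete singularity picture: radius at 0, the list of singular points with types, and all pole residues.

Radius of convergence at 0: 9/10.
At 9/10: a pole of order 3; residue 0.

Denominator factor (u - 9/10)^3: pole of order 3 at 9/10, modulus 9/10.
The radius of convergence is the smallest modulus among the singular points: 9/10.
At the order-3 pole 9/10 set g(u) = (u - (9/10))^3*f(u) = -33.
Order-3 pole: residue = g''(a)/2; g''(9/10) = 0, so the residue is 0.


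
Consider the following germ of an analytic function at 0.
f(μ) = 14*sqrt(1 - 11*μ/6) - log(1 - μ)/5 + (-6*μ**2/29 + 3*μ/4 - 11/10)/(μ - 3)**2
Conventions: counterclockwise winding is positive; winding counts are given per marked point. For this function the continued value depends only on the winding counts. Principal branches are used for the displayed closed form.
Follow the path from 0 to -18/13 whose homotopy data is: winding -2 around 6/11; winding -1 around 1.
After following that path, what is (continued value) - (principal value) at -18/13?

The rational part is single-valued and drops out of the difference; each branch term changes only by its own monodromy.
(-1/5)*log(1 - μ/(1)): each positive loop around 1 adds 2*pi*i to the log, so winding -1 contributes (-1/5)*(-1)*2*pi*i = (2/5)*pi*i.
(14)*sqrt(1 - μ/(6/11)): winding -2 is even, the square root returns to the same sheet, contribution 0.
Summing the contributions at μ = -18/13 gives (2/5)*pi*i.

Continued minus principal equals (2/5)*pi*i.


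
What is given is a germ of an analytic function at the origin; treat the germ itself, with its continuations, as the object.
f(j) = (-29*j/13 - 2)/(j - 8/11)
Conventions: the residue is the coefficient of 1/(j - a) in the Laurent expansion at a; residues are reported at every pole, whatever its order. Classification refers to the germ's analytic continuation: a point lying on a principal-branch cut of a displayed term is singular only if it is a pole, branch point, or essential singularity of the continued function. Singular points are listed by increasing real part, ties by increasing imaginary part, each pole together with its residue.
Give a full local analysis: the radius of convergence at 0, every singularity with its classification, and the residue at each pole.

Denominator factor (j - 8/11): pole of order 1 at 8/11, modulus 8/11.
The radius of convergence is the smallest modulus among the singular points: 8/11.
At the order-1 pole 8/11 set g(j) = (j - (8/11))*f(j) = -29*j/13 - 2.
Simple pole: residue = g(a) at a = 8/11, which is -518/143.

Radius of convergence at 0: 8/11.
At 8/11: a pole of order 1; residue -518/143.


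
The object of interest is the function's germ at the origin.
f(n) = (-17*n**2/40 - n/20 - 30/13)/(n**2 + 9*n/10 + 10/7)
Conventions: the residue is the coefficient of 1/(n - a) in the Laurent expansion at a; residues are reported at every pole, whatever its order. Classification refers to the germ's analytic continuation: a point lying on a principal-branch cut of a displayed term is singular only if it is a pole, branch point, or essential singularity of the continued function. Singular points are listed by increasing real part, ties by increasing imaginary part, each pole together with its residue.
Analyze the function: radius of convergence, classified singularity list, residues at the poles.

Radius of convergence at 0: (1/7)*sqrt(70).
At (-9/20) - ((1/140)*sqrt(24031))*i: a pole of order 1; residue (133/800) - ((1346927/249922400)*sqrt(24031))*i.
At (-9/20) + ((1/140)*sqrt(24031))*i: a pole of order 1; residue (133/800) + ((1346927/249922400)*sqrt(24031))*i.

Denominator factor (n**2 + 9*n/10 + 10/7): discriminant -3433/700, complex-conjugate roots (-9/20) + ((1/140)*sqrt(24031))*i and (-9/20) - ((1/140)*sqrt(24031))*i; poles of order 1, moduli (1/7)*sqrt(70) and (1/7)*sqrt(70).
The radius of convergence is the smallest modulus among the singular points: (1/7)*sqrt(70).
The factor n**2 + 9*n/10 + 10/7 splits as (n - a)(n - a') with a = (-9/20) - ((1/140)*sqrt(24031))*i, a' = (-9/20) + ((1/140)*sqrt(24031))*i. At the order-1 pole a set g(n) = (n - a)*f(n) = [-17*n**2/40 - n/20 - 30/13] / (n - a').
Simple pole: residue = g(a) at a = (-9/20) - ((1/140)*sqrt(24031))*i, which is (133/800) - ((1346927/249922400)*sqrt(24031))*i.
The factor n**2 + 9*n/10 + 10/7 splits as (n - a)(n - a') with a = (-9/20) + ((1/140)*sqrt(24031))*i, a' = (-9/20) - ((1/140)*sqrt(24031))*i. At the order-1 pole a set g(n) = (n - a)*f(n) = [-17*n**2/40 - n/20 - 30/13] / (n - a').
Simple pole: residue = g(a) at a = (-9/20) + ((1/140)*sqrt(24031))*i, which is (133/800) + ((1346927/249922400)*sqrt(24031))*i.
List the singular points by increasing real part (a conjugate pair: the negative imaginary part first).


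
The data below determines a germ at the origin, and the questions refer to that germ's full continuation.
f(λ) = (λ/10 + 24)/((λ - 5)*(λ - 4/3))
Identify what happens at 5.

The denominator factor λ - 5 vanishes at 5 and appears to the power 1; the numerator there equals 49/2, nonzero, and no other factor vanishes.
Hence a pole whose order is the multiplicity, 1.

The point is a pole of order 1.


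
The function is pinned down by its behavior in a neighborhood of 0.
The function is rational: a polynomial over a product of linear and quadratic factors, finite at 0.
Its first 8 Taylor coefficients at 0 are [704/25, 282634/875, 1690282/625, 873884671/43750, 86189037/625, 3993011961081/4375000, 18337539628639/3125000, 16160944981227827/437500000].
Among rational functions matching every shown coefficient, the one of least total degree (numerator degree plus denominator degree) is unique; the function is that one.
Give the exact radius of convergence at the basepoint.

No rational of total degree below 5 reproduces all 8 coefficients; solving the [1/4] Pade equations on them gives f(x) = (16/11 - 23*x/14)/((x - 5/4)**2*(x - 2/11)**2), whose expansion matches every shown term.
Denominator factor (x - 2/11)^2: pole of order 2 at 2/11, modulus 2/11.
Denominator factor (x - 5/4)^2: pole of order 2 at 5/4, modulus 5/4.
The radius of convergence is the smallest modulus among the singular points: 2/11.

The radius of convergence is 2/11.


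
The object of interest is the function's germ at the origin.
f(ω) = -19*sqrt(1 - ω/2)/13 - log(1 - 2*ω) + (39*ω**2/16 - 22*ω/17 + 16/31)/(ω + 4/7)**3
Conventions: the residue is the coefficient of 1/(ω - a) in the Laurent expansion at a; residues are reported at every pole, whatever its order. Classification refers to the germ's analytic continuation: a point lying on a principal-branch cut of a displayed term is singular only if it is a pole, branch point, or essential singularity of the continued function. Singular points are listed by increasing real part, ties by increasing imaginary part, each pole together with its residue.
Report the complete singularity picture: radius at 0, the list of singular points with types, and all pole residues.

Radius of convergence at 0: 1/2.
At -4/7: a pole of order 3; residue 39/16.
At 1/2: a logarithmic branch point.
At 2: an algebraic (square-root) branch point.

Denominator factor (ω + 4/7)^3: pole of order 3 at -4/7, modulus 4/7.
Branch term (-1)*log(1 - ω/(1/2)): its argument vanishes at ω = 1/2, a logarithmic branch point, modulus 1/2.
Branch term (-19/13)*sqrt(1 - ω/(2)): its argument vanishes at ω = 2, a square-root branch point, modulus 2.
The radius of convergence is the smallest modulus among the singular points: 1/2.
The branch terms are analytic at -4/7 and contribute nothing to the residue; only the rational part matters.
At the order-3 pole -4/7 set g(ω) = (ω - (-4/7))^3*(rational part) = 39*ω**2/16 - 22*ω/17 + 16/31.
Order-3 pole: residue = g''(a)/2; g''(-4/7) = 39/8, so the residue is 39/16.
List the singular points by increasing real part (a conjugate pair: the negative imaginary part first).


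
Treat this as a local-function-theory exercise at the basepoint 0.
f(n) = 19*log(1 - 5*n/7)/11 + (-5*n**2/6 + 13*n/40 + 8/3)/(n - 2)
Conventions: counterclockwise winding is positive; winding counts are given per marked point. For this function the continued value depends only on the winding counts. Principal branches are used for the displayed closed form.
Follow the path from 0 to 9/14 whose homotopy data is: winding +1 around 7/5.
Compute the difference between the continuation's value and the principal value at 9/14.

The rational part is single-valued and drops out of the difference; each branch term changes only by its own monodromy.
(19/11)*log(1 - n/(7/5)): each positive loop around 7/5 adds 2*pi*i to the log, so winding +1 contributes (19/11)*(1)*2*pi*i = (38/11)*pi*i.
Summing the contributions at n = 9/14 gives (38/11)*pi*i.

Continued minus principal equals (38/11)*pi*i.


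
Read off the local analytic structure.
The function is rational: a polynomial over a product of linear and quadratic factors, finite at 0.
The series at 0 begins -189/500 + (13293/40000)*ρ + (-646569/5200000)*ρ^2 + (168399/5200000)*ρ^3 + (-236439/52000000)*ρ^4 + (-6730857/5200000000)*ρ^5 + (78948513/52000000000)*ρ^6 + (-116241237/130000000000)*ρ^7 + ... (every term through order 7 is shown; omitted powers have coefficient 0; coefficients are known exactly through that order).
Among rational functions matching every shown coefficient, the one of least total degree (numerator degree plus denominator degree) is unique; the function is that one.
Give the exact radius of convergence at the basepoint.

The radius of convergence is 10/3.

No rational of total degree below 5 reproduces all 8 coefficients; solving the [2/3] Pade equations on them gives f(ρ) = (35*ρ**2/13 - 7*ρ/24 - 14)/(ρ + 10/3)**3, whose expansion matches every shown term.
Denominator factor (ρ + 10/3)^3: pole of order 3 at -10/3, modulus 10/3.
The radius of convergence is the smallest modulus among the singular points: 10/3.


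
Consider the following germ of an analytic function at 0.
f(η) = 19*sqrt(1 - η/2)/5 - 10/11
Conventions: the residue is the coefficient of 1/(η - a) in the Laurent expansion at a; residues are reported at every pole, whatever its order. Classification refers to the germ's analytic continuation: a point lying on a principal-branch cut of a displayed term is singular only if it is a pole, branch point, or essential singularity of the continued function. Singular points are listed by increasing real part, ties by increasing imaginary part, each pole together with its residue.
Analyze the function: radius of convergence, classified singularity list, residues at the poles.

Branch term (19/5)*sqrt(1 - η/(2)): its argument vanishes at η = 2, a square-root branch point, modulus 2.
The radius of convergence is the smallest modulus among the singular points: 2.

Radius of convergence at 0: 2.
At 2: an algebraic (square-root) branch point.


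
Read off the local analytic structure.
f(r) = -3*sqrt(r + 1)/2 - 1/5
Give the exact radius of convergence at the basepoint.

The radius of convergence is 1.

Branch term (-3/2)*sqrt(1 - r/(-1)): its argument vanishes at r = -1, a square-root branch point, modulus 1.
The radius of convergence is the smallest modulus among the singular points: 1.


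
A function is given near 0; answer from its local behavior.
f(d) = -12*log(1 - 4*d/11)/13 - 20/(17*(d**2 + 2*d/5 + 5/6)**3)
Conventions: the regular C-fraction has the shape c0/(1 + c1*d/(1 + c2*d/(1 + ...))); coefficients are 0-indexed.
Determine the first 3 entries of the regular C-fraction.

The regular C-fraction coefficients are [-864/425, 103289/64350, -19975839757/6646647150].

Taylor coefficients (expand at 0): a_0 = -864/425, a_1 = 4957872/1519375, a_2 = 1909173792/417828125.
c0 = a_0 = -864/425. Peel one level at a time: if S = 1 + c*d/S' with S'(0) = 1, then c is the d-coefficient of S and S' = c*d/(S - 1).
S_1 = c0/f = 1 + (103289/64350)*d + (19975839757/4140922500)*d^2 + ...; c1 = 103289/64350.
S_2 = c1*d/(S_1 - 1) = 1 + (-19975839757/6646647150)*d + ...; c2 = -19975839757/6646647150.


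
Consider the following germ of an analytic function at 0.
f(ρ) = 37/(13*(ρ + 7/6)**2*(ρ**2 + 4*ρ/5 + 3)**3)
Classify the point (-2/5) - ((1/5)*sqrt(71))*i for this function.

The denominator factor ρ**2 + 4*ρ/5 + 3 vanishes at (-2/5) - ((1/5)*sqrt(71))*i and appears to the power 3; the numerator there equals 37/13, nonzero, and no other factor vanishes.
Hence a pole whose order is the multiplicity, 3.

The point is a pole of order 3.


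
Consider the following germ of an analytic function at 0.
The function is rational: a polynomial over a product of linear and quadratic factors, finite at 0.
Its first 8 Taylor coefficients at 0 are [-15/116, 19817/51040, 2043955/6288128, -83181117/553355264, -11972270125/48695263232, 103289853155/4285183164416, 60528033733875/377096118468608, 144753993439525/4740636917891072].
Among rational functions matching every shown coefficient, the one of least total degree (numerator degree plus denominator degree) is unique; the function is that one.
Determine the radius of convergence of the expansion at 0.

The radius of convergence is (2/5)*sqrt(10).

No rational of total degree below 4 reproduces all 8 coefficients; solving the [2/2] Pade equations on them gives f(ε) = (3*ε**2/14 + 17*ε/25 - 6/29)/(ε**2 - 5*ε/11 + 8/5), whose expansion matches every shown term.
Denominator factor (ε**2 - 5*ε/11 + 8/5): discriminant -3747/605, complex-conjugate roots (5/22) + ((1/110)*sqrt(18735))*i and (5/22) - ((1/110)*sqrt(18735))*i; poles of order 1, moduli (2/5)*sqrt(10) and (2/5)*sqrt(10).
The radius of convergence is the smallest modulus among the singular points: (2/5)*sqrt(10).


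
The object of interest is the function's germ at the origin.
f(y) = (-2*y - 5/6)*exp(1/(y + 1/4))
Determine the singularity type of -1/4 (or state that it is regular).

The exponent 1/(y - (-1/4)) has a pole at -1/4, so exp(1/(y - (-1/4))) takes every nonzero value near it: an essential singularity (not a pole of any order).

The point is an essential singularity.


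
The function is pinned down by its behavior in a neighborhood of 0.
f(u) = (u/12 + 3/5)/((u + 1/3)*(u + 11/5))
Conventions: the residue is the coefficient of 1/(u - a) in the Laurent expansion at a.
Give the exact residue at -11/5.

The residue is -25/112.

At the order-1 pole -11/5 set g(u) = (u - (-11/5))*f(u) = (u/12 + 3/5)/(u + 1/3).
Simple pole: residue = g(a) at a = -11/5, which is -25/112.


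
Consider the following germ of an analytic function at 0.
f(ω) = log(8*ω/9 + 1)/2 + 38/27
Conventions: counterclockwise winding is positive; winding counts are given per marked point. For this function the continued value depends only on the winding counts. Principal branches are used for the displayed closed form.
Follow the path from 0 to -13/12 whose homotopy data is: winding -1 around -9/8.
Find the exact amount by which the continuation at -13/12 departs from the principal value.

Continued minus principal equals -pi*i.

The rational part is single-valued and drops out of the difference; each branch term changes only by its own monodromy.
(1/2)*log(1 - ω/(-9/8)): each positive loop around -9/8 adds 2*pi*i to the log, so winding -1 contributes (1/2)*(-1)*2*pi*i = -pi*i.
Summing the contributions at ω = -13/12 gives -pi*i.


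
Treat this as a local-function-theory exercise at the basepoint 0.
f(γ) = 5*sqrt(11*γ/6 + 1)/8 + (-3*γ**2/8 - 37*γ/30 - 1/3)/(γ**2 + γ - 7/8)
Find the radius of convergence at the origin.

The radius of convergence is 6/11.

Denominator factor (γ**2 + γ - 7/8): discriminant 9/2, real irrational roots -1/2 + (3/4)*sqrt(2) and -1/2 - (3/4)*sqrt(2); poles of order 1, moduli -1/2 + (3/4)*sqrt(2) and 1/2 + (3/4)*sqrt(2).
Branch term (5/8)*sqrt(1 - γ/(-6/11)): its argument vanishes at γ = -6/11, a square-root branch point, modulus 6/11.
The radius of convergence is the smallest modulus among the singular points: 6/11.


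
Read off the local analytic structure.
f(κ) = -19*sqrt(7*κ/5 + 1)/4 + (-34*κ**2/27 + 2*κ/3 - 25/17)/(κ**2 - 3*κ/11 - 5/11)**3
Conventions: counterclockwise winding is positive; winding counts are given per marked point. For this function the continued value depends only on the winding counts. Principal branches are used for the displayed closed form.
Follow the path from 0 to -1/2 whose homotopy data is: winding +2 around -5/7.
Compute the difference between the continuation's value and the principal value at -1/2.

Continued minus principal equals 0.

The rational part is single-valued and drops out of the difference; each branch term changes only by its own monodromy.
(-19/4)*sqrt(1 - κ/(-5/7)): winding +2 is even, the square root returns to the same sheet, contribution 0.
Summing the contributions at κ = -1/2 gives 0.


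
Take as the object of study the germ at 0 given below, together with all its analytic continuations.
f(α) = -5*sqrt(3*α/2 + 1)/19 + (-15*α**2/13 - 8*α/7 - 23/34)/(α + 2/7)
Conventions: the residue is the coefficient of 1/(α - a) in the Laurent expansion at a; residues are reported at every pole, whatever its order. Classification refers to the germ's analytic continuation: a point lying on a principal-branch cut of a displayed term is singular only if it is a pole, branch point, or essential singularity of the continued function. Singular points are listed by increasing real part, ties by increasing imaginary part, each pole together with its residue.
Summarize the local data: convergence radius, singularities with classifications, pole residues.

Radius of convergence at 0: 2/7.
At -2/3: an algebraic (square-root) branch point.
At -2/7: a pole of order 1; residue -9619/21658.

Denominator factor (α + 2/7): pole of order 1 at -2/7, modulus 2/7.
Branch term (-5/19)*sqrt(1 - α/(-2/3)): its argument vanishes at α = -2/3, a square-root branch point, modulus 2/3.
The radius of convergence is the smallest modulus among the singular points: 2/7.
The branch term is analytic at -2/7 and contributes nothing to the residue; only the rational part matters.
At the order-1 pole -2/7 set g(α) = (α - (-2/7))*(rational part) = -15*α**2/13 - 8*α/7 - 23/34.
Simple pole: residue = g(a) at a = -2/7, which is -9619/21658.
List the singular points by increasing real part (a conjugate pair: the negative imaginary part first).


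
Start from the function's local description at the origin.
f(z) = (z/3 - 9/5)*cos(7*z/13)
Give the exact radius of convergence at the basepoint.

The radius of convergence is infinite.

The factor cos(7*z/13) is entire and contributes no finite singular point.
The polynomial part has no poles.
No finite singular points: the Taylor series at 0 converges everywhere.


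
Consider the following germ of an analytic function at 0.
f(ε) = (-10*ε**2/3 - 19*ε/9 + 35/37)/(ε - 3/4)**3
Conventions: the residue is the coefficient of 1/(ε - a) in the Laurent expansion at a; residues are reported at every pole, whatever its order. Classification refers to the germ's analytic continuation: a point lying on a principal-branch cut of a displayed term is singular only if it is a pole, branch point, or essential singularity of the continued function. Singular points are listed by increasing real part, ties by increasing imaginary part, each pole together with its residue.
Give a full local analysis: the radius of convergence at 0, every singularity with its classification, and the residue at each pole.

Radius of convergence at 0: 3/4.
At 3/4: a pole of order 3; residue -10/3.

Denominator factor (ε - 3/4)^3: pole of order 3 at 3/4, modulus 3/4.
The radius of convergence is the smallest modulus among the singular points: 3/4.
At the order-3 pole 3/4 set g(ε) = (ε - (3/4))^3*f(ε) = -10*ε**2/3 - 19*ε/9 + 35/37.
Order-3 pole: residue = g''(a)/2; g''(3/4) = -20/3, so the residue is -10/3.


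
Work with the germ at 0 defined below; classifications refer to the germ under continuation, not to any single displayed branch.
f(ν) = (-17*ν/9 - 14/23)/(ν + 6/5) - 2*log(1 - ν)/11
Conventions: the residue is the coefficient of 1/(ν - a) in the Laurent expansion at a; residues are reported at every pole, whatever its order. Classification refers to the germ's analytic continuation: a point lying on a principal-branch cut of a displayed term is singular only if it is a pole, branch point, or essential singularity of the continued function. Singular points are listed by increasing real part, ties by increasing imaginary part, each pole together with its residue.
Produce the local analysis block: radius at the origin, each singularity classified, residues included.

Radius of convergence at 0: 1.
At -6/5: a pole of order 1; residue 572/345.
At 1: a logarithmic branch point.

Denominator factor (ν + 6/5): pole of order 1 at -6/5, modulus 6/5.
Branch term (-2/11)*log(1 - ν/(1)): its argument vanishes at ν = 1, a logarithmic branch point, modulus 1.
The radius of convergence is the smallest modulus among the singular points: 1.
The branch term is analytic at -6/5 and contributes nothing to the residue; only the rational part matters.
At the order-1 pole -6/5 set g(ν) = (ν - (-6/5))*(rational part) = -17*ν/9 - 14/23.
Simple pole: residue = g(a) at a = -6/5, which is 572/345.
List the singular points by increasing real part (a conjugate pair: the negative imaginary part first).


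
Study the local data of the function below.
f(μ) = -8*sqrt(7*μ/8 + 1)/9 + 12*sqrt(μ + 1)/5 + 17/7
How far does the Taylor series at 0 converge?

Branch term (12/5)*sqrt(1 - μ/(-1)): its argument vanishes at μ = -1, a square-root branch point, modulus 1.
Branch term (-8/9)*sqrt(1 - μ/(-8/7)): its argument vanishes at μ = -8/7, a square-root branch point, modulus 8/7.
The radius of convergence is the smallest modulus among the singular points: 1.

The radius of convergence is 1.


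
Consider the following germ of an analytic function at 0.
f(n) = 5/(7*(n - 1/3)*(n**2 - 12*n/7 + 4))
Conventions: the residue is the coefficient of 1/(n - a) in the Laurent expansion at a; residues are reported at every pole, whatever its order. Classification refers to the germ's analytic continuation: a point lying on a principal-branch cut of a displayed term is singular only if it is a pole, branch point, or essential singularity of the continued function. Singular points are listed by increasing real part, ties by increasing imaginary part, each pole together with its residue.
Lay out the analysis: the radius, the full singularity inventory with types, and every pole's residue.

Radius of convergence at 0: 1/3.
At 1/3: a pole of order 1; residue 45/223.
At (6/7) - ((4/7)*sqrt(10))*i: a pole of order 1; residue (-45/446) + ((33/3568)*sqrt(10))*i.
At (6/7) + ((4/7)*sqrt(10))*i: a pole of order 1; residue (-45/446) - ((33/3568)*sqrt(10))*i.

Denominator factor (n - 1/3): pole of order 1 at 1/3, modulus 1/3.
Denominator factor (n**2 - 12*n/7 + 4): discriminant -640/49, complex-conjugate roots (6/7) + ((4/7)*sqrt(10))*i and (6/7) - ((4/7)*sqrt(10))*i; poles of order 1, moduli 2 and 2.
The radius of convergence is the smallest modulus among the singular points: 1/3.
At the order-1 pole 1/3 set g(n) = (n - (1/3))*f(n) = 5/(7*(n**2 - 12*n/7 + 4)).
Simple pole: residue = g(a) at a = 1/3, which is 45/223.
The factor n**2 - 12*n/7 + 4 splits as (n - a)(n - a') with a = (6/7) - ((4/7)*sqrt(10))*i, a' = (6/7) + ((4/7)*sqrt(10))*i. At the order-1 pole a set g(n) = (n - a)*f(n) = [5/(7*(n - 1/3))] / (n - a').
Simple pole: residue = g(a) at a = (6/7) - ((4/7)*sqrt(10))*i, which is (-45/446) + ((33/3568)*sqrt(10))*i.
The factor n**2 - 12*n/7 + 4 splits as (n - a)(n - a') with a = (6/7) + ((4/7)*sqrt(10))*i, a' = (6/7) - ((4/7)*sqrt(10))*i. At the order-1 pole a set g(n) = (n - a)*f(n) = [5/(7*(n - 1/3))] / (n - a').
Simple pole: residue = g(a) at a = (6/7) + ((4/7)*sqrt(10))*i, which is (-45/446) - ((33/3568)*sqrt(10))*i.
List the singular points by increasing real part (a conjugate pair: the negative imaginary part first).


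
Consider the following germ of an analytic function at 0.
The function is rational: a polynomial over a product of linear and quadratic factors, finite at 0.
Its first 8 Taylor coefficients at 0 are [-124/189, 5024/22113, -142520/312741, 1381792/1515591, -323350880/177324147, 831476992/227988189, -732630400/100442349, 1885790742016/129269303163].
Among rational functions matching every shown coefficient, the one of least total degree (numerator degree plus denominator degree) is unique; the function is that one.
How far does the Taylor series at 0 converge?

The radius of convergence is 1/2.

No rational of total degree below 4 reproduces all 8 coefficients; solving the [2/2] Pade equations on them gives f(x) = (-6*x**2/11 - 36*x/13 - 31/21)/((x + 1/2)*(x + 9/2)), whose expansion matches every shown term.
Denominator factor (x + 1/2): pole of order 1 at -1/2, modulus 1/2.
Denominator factor (x + 9/2): pole of order 1 at -9/2, modulus 9/2.
The radius of convergence is the smallest modulus among the singular points: 1/2.


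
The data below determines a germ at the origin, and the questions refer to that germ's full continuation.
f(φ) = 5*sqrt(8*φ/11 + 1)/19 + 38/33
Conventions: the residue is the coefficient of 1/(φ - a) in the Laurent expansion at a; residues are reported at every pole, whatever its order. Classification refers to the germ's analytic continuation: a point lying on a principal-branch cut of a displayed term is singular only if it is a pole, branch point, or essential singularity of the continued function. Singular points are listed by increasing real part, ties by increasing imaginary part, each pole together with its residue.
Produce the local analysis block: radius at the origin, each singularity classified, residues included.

Radius of convergence at 0: 11/8.
At -11/8: an algebraic (square-root) branch point.

Branch term (5/19)*sqrt(1 - φ/(-11/8)): its argument vanishes at φ = -11/8, a square-root branch point, modulus 11/8.
The radius of convergence is the smallest modulus among the singular points: 11/8.


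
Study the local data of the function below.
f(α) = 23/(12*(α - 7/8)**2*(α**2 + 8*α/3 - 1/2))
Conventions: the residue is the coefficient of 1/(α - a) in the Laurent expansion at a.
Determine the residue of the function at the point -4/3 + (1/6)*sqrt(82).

The factor α**2 + 8*α/3 - 1/2 splits as (α - a)(α - a') with a = -4/3 + (1/6)*sqrt(82), a' = -4/3 - (1/6)*sqrt(82). At the order-1 pole a set g(α) = (α - a)*f(α) = [23/(12*(α - 7/8)**2)] / (α - a').
Simple pole: residue = g(a) at a = -4/3 + (1/6)*sqrt(82), which is 156032/249001 + (758264/10209041)*sqrt(82).

The residue is 156032/249001 + (758264/10209041)*sqrt(82).


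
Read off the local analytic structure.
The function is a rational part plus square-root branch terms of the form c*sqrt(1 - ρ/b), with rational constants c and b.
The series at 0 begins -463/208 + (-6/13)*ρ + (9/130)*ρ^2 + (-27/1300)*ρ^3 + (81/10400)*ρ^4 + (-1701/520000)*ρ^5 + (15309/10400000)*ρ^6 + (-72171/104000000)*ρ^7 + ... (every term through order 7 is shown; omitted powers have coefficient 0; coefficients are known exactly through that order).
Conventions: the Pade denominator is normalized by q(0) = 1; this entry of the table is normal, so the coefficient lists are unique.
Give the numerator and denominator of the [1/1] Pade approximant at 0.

The Pade approximant has numerator coefficients [-463/208, -3309/4160]; denominator coefficients [1, 3/20].

Taylor coefficients needed (read off): a_0 = -463/208, a_1 = -6/13, a_2 = 9/130.
Write the denominator as Q(ρ) = 1 + q1*ρ. Requiring Q*f - P = O(ρ^3) with deg P <= 1 kills the coefficients of ρ^2..ρ^2 in Q*f:
  ρ^2: a_2 + q1*a_1 = 0, i.e. 9/130 + (-6/13)*q1 = 0.
Solving this linear system: q1 = 3/20.
The numerator is Q*f truncated at degree 1: P0 = a_0 = -463/208; P1 = a_1 + q1*a_0 = -3309/4160.


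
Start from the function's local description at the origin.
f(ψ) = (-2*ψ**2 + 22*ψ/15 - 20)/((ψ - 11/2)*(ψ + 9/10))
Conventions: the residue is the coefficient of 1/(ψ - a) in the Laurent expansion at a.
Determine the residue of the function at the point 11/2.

The residue is -2173/192.

At the order-1 pole 11/2 set g(ψ) = (ψ - (11/2))*f(ψ) = (-2*ψ**2 + 22*ψ/15 - 20)/(ψ + 9/10).
Simple pole: residue = g(a) at a = 11/2, which is -2173/192.


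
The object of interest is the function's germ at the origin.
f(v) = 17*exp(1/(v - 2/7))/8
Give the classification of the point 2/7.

The point is an essential singularity.

The exponent 1/(v - (2/7)) has a pole at 2/7, so exp(1/(v - (2/7))) takes every nonzero value near it: an essential singularity (not a pole of any order).
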